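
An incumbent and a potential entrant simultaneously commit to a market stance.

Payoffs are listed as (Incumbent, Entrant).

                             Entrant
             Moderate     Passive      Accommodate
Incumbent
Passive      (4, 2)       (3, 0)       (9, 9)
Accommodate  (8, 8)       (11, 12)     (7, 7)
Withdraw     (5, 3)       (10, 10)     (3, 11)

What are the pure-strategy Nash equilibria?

Mark each player's best response to every combination of opponents' strategies; a profile where every player is best-responding is a pure Nash equilibrium.
Incumbent against Moderate: payoffs 4, 8, 5 → best response Accommodate.
Incumbent against Passive: payoffs 3, 11, 10 → best response Accommodate.
Incumbent against Accommodate: payoffs 9, 7, 3 → best response Passive.
Entrant against Passive: payoffs 2, 0, 9 → best response Accommodate.
Entrant against Accommodate: payoffs 8, 12, 7 → best response Passive.
Entrant against Withdraw: payoffs 3, 10, 11 → best response Accommodate.
Mutual best responses: (Passive, Accommodate); (Accommodate, Passive).

Pure-strategy Nash equilibria: (Passive, Accommodate), (Accommodate, Passive)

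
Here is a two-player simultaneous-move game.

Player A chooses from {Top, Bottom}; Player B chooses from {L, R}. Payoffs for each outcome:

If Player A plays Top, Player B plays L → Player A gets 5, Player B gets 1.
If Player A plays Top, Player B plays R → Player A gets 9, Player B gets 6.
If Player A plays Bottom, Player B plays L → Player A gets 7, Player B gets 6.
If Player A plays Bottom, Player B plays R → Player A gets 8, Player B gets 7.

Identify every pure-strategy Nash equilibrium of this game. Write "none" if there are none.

(Top, R)

Mark each player's best response to every combination of opponents' strategies; a profile where every player is best-responding is a pure Nash equilibrium.
Player A against L: payoffs 5, 7 → best response Bottom.
Player A against R: payoffs 9, 8 → best response Top.
Player B against Top: payoffs 1, 6 → best response R.
Player B against Bottom: payoffs 6, 7 → best response R.
Mutual best responses: (Top, R).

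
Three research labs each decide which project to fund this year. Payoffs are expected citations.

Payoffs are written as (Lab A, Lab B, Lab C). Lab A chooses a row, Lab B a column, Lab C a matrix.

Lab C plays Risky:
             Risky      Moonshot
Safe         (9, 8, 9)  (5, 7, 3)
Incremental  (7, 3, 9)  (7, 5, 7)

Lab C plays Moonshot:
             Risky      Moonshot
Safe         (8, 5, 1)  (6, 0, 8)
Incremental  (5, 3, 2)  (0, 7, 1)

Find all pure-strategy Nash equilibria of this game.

Pure-strategy Nash equilibria: (Safe, Risky, Risky), (Incremental, Moonshot, Risky)

Lab A against (Risky, Risky): payoffs 9, 7 → best response Safe.
Lab A against (Risky, Moonshot): payoffs 8, 5 → best response Safe.
Lab A against (Moonshot, Risky): payoffs 5, 7 → best response Incremental.
Lab A against (Moonshot, Moonshot): payoffs 6, 0 → best response Safe.
Lab B against (Safe, Risky): payoffs 8, 7 → best response Risky.
Lab B against (Safe, Moonshot): payoffs 5, 0 → best response Risky.
Lab B against (Incremental, Risky): payoffs 3, 5 → best response Moonshot.
Lab B against (Incremental, Moonshot): payoffs 3, 7 → best response Moonshot.
Lab C against (Safe, Risky): payoffs 9, 1 → best response Risky.
Lab C against (Safe, Moonshot): payoffs 3, 8 → best response Moonshot.
Lab C against (Incremental, Risky): payoffs 9, 2 → best response Risky.
Lab C against (Incremental, Moonshot): payoffs 7, 1 → best response Risky.
Mutual best responses: (Safe, Risky, Risky); (Incremental, Moonshot, Risky).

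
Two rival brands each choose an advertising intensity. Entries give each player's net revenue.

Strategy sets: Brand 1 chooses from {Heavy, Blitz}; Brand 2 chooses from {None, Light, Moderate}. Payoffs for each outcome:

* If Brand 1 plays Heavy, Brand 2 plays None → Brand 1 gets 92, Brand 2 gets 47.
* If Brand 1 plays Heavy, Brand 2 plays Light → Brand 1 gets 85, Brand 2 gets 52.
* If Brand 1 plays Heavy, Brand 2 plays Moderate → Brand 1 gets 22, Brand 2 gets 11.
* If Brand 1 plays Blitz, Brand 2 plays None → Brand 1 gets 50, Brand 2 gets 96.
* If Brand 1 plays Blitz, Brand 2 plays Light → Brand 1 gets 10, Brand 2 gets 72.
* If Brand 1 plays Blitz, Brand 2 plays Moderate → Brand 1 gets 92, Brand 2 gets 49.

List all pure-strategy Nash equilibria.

Pure NE: (Heavy, Light)

(Heavy, None): Brand 2 can switch to Light (47 → 52). Not NE.
(Heavy, Light): Brand 1 gets 85, best alternative 10; Brand 2 gets 52, best alternative 47. No profitable deviation — NE.
(Heavy, Moderate): Brand 1 can switch to Blitz (22 → 92). Not NE.
(Blitz, None): Brand 1 can switch to Heavy (50 → 92). Not NE.
(Blitz, Light): Brand 1 can switch to Heavy (10 → 85). Not NE.
(Blitz, Moderate): Brand 2 can switch to None (49 → 96). Not NE.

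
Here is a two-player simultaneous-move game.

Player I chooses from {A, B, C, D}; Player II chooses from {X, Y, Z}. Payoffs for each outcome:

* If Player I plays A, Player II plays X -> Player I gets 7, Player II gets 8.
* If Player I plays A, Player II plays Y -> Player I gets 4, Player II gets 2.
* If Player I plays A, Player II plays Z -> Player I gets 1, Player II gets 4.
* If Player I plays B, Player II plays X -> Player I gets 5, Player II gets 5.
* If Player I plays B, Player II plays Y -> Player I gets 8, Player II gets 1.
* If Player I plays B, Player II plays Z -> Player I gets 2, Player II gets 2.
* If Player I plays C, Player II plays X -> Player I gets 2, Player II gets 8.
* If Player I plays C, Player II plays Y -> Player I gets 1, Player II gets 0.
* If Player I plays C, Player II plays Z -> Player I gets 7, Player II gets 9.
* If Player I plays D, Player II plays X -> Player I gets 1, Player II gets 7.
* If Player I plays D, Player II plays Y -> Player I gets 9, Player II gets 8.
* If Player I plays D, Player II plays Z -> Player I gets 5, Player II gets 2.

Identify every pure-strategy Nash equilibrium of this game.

For each strategy profile, look for a profitable unilateral deviation.
(A, X): Player I gets 7, best alternative 5; Player II gets 8, best alternative 4. No profitable deviation — NE.
(A, Y): Player I can switch to B (4 → 8). Not NE.
(A, Z): Player I can switch to B (1 → 2). Not NE.
(B, X): Player I can switch to A (5 → 7). Not NE.
(B, Y): Player I can switch to D (8 → 9). Not NE.
(B, Z): Player I can switch to C (2 → 7). Not NE.
(C, X): Player I can switch to A (2 → 7). Not NE.
(C, Z): Player I gets 7, best alternative 5; Player II gets 9, best alternative 8. No profitable deviation — NE.
(D, Y): Player I gets 9, best alternative 8; Player II gets 8, best alternative 7. No profitable deviation — NE.
(The remaining 3 profiles each have a profitable deviation by the same check.)

Pure-strategy Nash equilibria: (A, X), (C, Z), (D, Y)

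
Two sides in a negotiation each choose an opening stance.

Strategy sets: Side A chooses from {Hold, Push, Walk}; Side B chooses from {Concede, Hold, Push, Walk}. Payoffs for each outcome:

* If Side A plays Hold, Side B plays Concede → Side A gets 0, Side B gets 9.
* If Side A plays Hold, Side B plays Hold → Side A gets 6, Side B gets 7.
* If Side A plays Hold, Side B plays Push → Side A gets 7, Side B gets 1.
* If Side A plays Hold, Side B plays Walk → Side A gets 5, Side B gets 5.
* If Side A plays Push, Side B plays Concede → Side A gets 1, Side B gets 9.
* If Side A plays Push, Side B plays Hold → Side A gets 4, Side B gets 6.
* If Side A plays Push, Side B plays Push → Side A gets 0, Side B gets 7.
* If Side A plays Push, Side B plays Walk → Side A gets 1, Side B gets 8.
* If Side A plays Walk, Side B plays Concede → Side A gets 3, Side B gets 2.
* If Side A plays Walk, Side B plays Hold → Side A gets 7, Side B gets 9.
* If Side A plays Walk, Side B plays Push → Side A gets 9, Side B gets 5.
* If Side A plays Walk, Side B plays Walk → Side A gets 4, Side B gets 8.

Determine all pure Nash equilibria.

Pure NE: (Walk, Hold)

(Hold, Concede): Side A can switch to Push (0 → 1). Not NE.
(Hold, Hold): Side A can switch to Walk (6 → 7). Not NE.
(Hold, Push): Side A can switch to Walk (7 → 9). Not NE.
(Hold, Walk): Side B can switch to Concede (5 → 9). Not NE.
(Push, Concede): Side A can switch to Walk (1 → 3). Not NE.
(Push, Hold): Side A can switch to Hold (4 → 6). Not NE.
(Walk, Hold): Side A gets 7, best alternative 6; Side B gets 9, best alternative 8. No profitable deviation — NE.
(The remaining 5 profiles each have a profitable deviation by the same check.)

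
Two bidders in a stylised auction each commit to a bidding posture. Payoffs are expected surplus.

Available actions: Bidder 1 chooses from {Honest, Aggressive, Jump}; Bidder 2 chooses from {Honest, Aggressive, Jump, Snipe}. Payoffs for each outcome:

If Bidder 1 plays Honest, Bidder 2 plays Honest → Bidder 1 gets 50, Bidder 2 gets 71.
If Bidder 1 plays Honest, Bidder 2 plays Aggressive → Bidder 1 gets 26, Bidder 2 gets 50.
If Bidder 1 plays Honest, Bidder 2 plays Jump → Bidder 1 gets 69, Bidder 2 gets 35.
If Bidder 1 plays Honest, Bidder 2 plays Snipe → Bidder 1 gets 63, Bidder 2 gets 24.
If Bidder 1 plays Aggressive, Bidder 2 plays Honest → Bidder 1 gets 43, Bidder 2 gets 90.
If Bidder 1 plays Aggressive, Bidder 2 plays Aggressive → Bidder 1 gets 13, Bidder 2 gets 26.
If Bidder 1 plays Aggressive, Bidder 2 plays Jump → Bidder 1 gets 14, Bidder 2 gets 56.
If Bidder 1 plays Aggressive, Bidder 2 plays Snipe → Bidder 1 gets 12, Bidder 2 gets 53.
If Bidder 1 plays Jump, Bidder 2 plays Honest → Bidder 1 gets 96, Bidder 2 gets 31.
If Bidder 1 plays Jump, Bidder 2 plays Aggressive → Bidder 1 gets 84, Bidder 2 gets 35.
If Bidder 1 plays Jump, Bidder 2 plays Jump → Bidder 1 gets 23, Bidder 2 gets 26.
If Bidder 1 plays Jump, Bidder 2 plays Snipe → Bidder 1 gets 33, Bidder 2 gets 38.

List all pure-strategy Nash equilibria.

This game has no pure Nash equilibrium.

Bidder 1 against Honest: payoffs 50, 43, 96 → best response Jump.
Bidder 1 against Aggressive: payoffs 26, 13, 84 → best response Jump.
Bidder 1 against Jump: payoffs 69, 14, 23 → best response Honest.
Bidder 1 against Snipe: payoffs 63, 12, 33 → best response Honest.
Bidder 2 against Honest: payoffs 71, 50, 35, 24 → best response Honest.
Bidder 2 against Aggressive: payoffs 90, 26, 56, 53 → best response Honest.
Bidder 2 against Jump: payoffs 31, 35, 26, 38 → best response Snipe.
No profile is a mutual best response for all players.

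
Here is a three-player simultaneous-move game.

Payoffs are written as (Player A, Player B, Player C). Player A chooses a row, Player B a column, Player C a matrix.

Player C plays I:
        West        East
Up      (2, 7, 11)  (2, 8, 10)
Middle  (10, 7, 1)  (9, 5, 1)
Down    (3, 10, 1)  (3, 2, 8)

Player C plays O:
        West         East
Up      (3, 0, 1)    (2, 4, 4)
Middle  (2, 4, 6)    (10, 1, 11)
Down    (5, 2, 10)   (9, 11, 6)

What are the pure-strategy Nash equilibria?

Check each profile: it is a Nash equilibrium iff no player can strictly gain by switching unilaterally.
(Up, West, I): Player A can switch to Middle (2 → 10). Not NE.
(Up, West, O): Player A can switch to Down (3 → 5). Not NE.
(Up, East, I): Player A can switch to Middle (2 → 9). Not NE.
(Up, East, O): Player A can switch to Middle (2 → 10). Not NE.
(Middle, West, I): Player C can switch to O (1 → 6). Not NE.
(Middle, West, O): Player A can switch to Up (2 → 3). Not NE.
(The remaining 6 profiles each have a profitable deviation by the same check.)

none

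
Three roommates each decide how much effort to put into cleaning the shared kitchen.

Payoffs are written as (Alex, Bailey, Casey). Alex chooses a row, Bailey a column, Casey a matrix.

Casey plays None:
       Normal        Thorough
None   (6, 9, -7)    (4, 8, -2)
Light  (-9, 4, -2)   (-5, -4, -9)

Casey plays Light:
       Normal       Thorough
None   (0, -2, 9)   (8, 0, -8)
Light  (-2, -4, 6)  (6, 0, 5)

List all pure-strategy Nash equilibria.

(None, Normal, None): Casey can switch to Light (-7 → 9). Not NE.
(None, Normal, Light): Bailey can switch to Thorough (-2 → 0). Not NE.
(None, Thorough, None): Bailey can switch to Normal (8 → 9). Not NE.
(None, Thorough, Light): Casey can switch to None (-8 → -2). Not NE.
(Light, Normal, None): Alex can switch to None (-9 → 6). Not NE.
(Light, Normal, Light): Alex can switch to None (-2 → 0). Not NE.
(Light, Thorough, None): Alex can switch to None (-5 → 4). Not NE.
(Light, Thorough, Light): Alex can switch to None (6 → 8). Not NE.

This game has no pure Nash equilibrium.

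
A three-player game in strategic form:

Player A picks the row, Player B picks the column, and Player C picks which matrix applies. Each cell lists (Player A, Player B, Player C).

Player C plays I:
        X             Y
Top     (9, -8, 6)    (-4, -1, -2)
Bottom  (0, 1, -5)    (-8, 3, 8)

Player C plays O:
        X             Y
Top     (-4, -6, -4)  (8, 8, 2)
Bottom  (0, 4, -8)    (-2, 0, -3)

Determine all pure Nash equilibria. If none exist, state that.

Player A against (X, I): payoffs 9, 0 → best response Top.
Player A against (X, O): payoffs -4, 0 → best response Bottom.
Player A against (Y, I): payoffs -4, -8 → best response Top.
Player A against (Y, O): payoffs 8, -2 → best response Top.
Player B against (Top, I): payoffs -8, -1 → best response Y.
Player B against (Top, O): payoffs -6, 8 → best response Y.
Player B against (Bottom, I): payoffs 1, 3 → best response Y.
Player B against (Bottom, O): payoffs 4, 0 → best response X.
Player C against (Top, X): payoffs 6, -4 → best response I.
Player C against (Top, Y): payoffs -2, 2 → best response O.
Player C against (Bottom, X): payoffs -5, -8 → best response I.
Player C against (Bottom, Y): payoffs 8, -3 → best response I.
Mutual best responses: (Top, Y, O).

Pure NE: (Top, Y, O)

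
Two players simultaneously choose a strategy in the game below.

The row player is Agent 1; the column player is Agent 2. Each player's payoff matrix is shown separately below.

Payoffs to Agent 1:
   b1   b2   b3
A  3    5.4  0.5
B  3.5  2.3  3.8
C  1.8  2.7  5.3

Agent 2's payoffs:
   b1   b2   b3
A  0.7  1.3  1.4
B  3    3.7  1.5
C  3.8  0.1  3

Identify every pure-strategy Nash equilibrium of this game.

none

(A, b1): Agent 1 can switch to B (3 → 3.5). Not NE.
(A, b2): Agent 2 can switch to b3 (1.3 → 1.4). Not NE.
(A, b3): Agent 1 can switch to B (0.5 → 3.8). Not NE.
(B, b1): Agent 2 can switch to b2 (3 → 3.7). Not NE.
(B, b2): Agent 1 can switch to A (2.3 → 5.4). Not NE.
(B, b3): Agent 1 can switch to C (3.8 → 5.3). Not NE.
(The remaining 3 profiles each have a profitable deviation by the same check.)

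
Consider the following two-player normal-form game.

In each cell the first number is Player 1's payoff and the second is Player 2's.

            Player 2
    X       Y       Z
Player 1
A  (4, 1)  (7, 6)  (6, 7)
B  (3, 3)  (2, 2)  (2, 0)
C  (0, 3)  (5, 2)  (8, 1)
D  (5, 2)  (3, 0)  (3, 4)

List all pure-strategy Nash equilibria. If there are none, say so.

none

Player 1 against X: payoffs 4, 3, 0, 5 → best response D.
Player 1 against Y: payoffs 7, 2, 5, 3 → best response A.
Player 1 against Z: payoffs 6, 2, 8, 3 → best response C.
Player 2 against A: payoffs 1, 6, 7 → best response Z.
Player 2 against B: payoffs 3, 2, 0 → best response X.
Player 2 against C: payoffs 3, 2, 1 → best response X.
Player 2 against D: payoffs 2, 0, 4 → best response Z.
No profile is a mutual best response for all players.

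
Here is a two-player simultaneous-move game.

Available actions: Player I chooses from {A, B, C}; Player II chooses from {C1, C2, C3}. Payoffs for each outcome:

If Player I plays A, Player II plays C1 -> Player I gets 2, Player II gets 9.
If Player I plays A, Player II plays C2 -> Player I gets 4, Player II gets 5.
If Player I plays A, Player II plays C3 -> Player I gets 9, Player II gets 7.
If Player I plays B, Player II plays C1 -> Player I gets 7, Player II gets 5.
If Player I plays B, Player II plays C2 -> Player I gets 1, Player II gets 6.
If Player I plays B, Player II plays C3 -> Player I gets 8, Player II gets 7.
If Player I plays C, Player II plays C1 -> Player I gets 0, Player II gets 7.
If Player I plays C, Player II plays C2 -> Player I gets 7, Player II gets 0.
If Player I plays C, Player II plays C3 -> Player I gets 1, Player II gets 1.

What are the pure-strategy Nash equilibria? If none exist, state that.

This game has no pure Nash equilibrium.

Player I against C1: payoffs 2, 7, 0 → best response B.
Player I against C2: payoffs 4, 1, 7 → best response C.
Player I against C3: payoffs 9, 8, 1 → best response A.
Player II against A: payoffs 9, 5, 7 → best response C1.
Player II against B: payoffs 5, 6, 7 → best response C3.
Player II against C: payoffs 7, 0, 1 → best response C1.
No profile is a mutual best response for all players.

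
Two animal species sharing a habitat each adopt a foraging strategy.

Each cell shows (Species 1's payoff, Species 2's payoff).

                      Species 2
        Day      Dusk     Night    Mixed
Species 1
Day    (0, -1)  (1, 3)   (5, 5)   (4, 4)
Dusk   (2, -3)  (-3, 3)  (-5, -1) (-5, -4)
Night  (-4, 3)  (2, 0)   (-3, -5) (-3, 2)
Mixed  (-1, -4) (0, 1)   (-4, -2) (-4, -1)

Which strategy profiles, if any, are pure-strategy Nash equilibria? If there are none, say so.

Species 1 against Day: payoffs 0, 2, -4, -1 → best response Dusk.
Species 1 against Dusk: payoffs 1, -3, 2, 0 → best response Night.
Species 1 against Night: payoffs 5, -5, -3, -4 → best response Day.
Species 1 against Mixed: payoffs 4, -5, -3, -4 → best response Day.
Species 2 against Day: payoffs -1, 3, 5, 4 → best response Night.
Species 2 against Dusk: payoffs -3, 3, -1, -4 → best response Dusk.
Species 2 against Night: payoffs 3, 0, -5, 2 → best response Day.
Species 2 against Mixed: payoffs -4, 1, -2, -1 → best response Dusk.
Mutual best responses: (Day, Night).

(Day, Night)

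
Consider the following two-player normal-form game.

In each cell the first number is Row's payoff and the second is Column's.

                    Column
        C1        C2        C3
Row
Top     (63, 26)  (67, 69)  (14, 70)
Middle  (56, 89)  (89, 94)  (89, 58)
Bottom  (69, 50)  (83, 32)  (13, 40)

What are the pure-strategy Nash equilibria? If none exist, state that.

Row against C1: payoffs 63, 56, 69 → best response Bottom.
Row against C2: payoffs 67, 89, 83 → best response Middle.
Row against C3: payoffs 14, 89, 13 → best response Middle.
Column against Top: payoffs 26, 69, 70 → best response C3.
Column against Middle: payoffs 89, 94, 58 → best response C2.
Column against Bottom: payoffs 50, 32, 40 → best response C1.
Mutual best responses: (Middle, C2); (Bottom, C1).

The pure Nash equilibria are (Middle, C2), (Bottom, C1).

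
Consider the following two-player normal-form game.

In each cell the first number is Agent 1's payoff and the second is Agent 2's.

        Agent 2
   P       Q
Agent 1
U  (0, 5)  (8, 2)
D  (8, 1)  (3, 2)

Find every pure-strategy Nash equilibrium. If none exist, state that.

(U, P): Agent 1 can switch to D (0 → 8). Not NE.
(U, Q): Agent 2 can switch to P (2 → 5). Not NE.
(D, P): Agent 2 can switch to Q (1 → 2). Not NE.
(D, Q): Agent 1 can switch to U (3 → 8). Not NE.

none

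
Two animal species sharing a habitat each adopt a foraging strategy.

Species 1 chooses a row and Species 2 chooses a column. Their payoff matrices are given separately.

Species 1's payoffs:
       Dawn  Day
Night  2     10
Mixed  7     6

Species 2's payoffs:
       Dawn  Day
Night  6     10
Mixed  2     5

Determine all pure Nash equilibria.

Mark each player's best response to every combination of opponents' strategies; a profile where every player is best-responding is a pure Nash equilibrium.
Species 1 against Dawn: payoffs 2, 7 → best response Mixed.
Species 1 against Day: payoffs 10, 6 → best response Night.
Species 2 against Night: payoffs 6, 10 → best response Day.
Species 2 against Mixed: payoffs 2, 5 → best response Day.
Mutual best responses: (Night, Day).

Pure NE: (Night, Day)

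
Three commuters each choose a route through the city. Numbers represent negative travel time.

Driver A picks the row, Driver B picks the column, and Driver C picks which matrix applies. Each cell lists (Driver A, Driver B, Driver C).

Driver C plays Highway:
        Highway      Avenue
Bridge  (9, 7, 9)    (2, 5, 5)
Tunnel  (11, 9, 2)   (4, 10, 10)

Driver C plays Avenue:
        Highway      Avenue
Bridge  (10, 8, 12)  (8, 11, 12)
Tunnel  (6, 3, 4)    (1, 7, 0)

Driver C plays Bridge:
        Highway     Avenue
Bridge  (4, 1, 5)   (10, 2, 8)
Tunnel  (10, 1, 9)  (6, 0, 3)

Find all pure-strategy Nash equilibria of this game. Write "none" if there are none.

Pure-strategy Nash equilibria: (Bridge, Avenue, Avenue), (Tunnel, Highway, Bridge), (Tunnel, Avenue, Highway)

Driver A against (Highway, Highway): payoffs 9, 11 → best response Tunnel.
Driver A against (Highway, Avenue): payoffs 10, 6 → best response Bridge.
Driver A against (Highway, Bridge): payoffs 4, 10 → best response Tunnel.
Driver A against (Avenue, Highway): payoffs 2, 4 → best response Tunnel.
Driver A against (Avenue, Avenue): payoffs 8, 1 → best response Bridge.
Driver A against (Avenue, Bridge): payoffs 10, 6 → best response Bridge.
Driver B against (Bridge, Highway): payoffs 7, 5 → best response Highway.
Driver B against (Bridge, Avenue): payoffs 8, 11 → best response Avenue.
Driver B against (Bridge, Bridge): payoffs 1, 2 → best response Avenue.
Driver B against (Tunnel, Highway): payoffs 9, 10 → best response Avenue.
Driver B against (Tunnel, Avenue): payoffs 3, 7 → best response Avenue.
Driver B against (Tunnel, Bridge): payoffs 1, 0 → best response Highway.
Driver C against (Bridge, Highway): payoffs 9, 12, 5 → best response Avenue.
Driver C against (Bridge, Avenue): payoffs 5, 12, 8 → best response Avenue.
Driver C against (Tunnel, Highway): payoffs 2, 4, 9 → best response Bridge.
Driver C against (Tunnel, Avenue): payoffs 10, 0, 3 → best response Highway.
Mutual best responses: (Bridge, Avenue, Avenue); (Tunnel, Highway, Bridge); (Tunnel, Avenue, Highway).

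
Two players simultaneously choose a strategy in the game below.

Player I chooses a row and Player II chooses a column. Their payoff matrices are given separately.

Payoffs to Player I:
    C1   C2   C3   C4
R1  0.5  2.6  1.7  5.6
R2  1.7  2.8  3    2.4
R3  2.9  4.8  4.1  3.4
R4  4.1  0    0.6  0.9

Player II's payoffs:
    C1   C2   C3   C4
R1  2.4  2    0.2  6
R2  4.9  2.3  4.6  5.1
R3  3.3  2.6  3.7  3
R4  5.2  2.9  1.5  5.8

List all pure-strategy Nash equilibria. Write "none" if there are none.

(R1, C1): Player I can switch to R2 (0.5 → 1.7). Not NE.
(R1, C2): Player I can switch to R2 (2.6 → 2.8). Not NE.
(R1, C3): Player I can switch to R2 (1.7 → 3). Not NE.
(R1, C4): Player I gets 5.6, best alternative 3.4; Player II gets 6, best alternative 2.4. No profitable deviation — NE.
(R2, C1): Player I can switch to R3 (1.7 → 2.9). Not NE.
(R2, C2): Player I can switch to R3 (2.8 → 4.8). Not NE.
(R2, C3): Player I can switch to R3 (3 → 4.1). Not NE.
(R2, C4): Player I can switch to R1 (2.4 → 5.6). Not NE.
(R3, C1): Player I can switch to R4 (2.9 → 4.1). Not NE.
(R3, C2): Player II can switch to C1 (2.6 → 3.3). Not NE.
(R3, C3): Player I gets 4.1, best alternative 3; Player II gets 3.7, best alternative 3.3. No profitable deviation — NE.
(R3, C4): Player I can switch to R1 (3.4 → 5.6). Not NE.
(The remaining 4 profiles each have a profitable deviation by the same check.)

(R1, C4) and (R3, C3)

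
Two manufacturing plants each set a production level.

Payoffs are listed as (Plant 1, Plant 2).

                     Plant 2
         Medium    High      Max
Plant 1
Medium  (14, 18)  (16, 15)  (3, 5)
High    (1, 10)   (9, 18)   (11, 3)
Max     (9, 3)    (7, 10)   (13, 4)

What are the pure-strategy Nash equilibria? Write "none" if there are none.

Plant 1 against Medium: payoffs 14, 1, 9 → best response Medium.
Plant 1 against High: payoffs 16, 9, 7 → best response Medium.
Plant 1 against Max: payoffs 3, 11, 13 → best response Max.
Plant 2 against Medium: payoffs 18, 15, 5 → best response Medium.
Plant 2 against High: payoffs 10, 18, 3 → best response High.
Plant 2 against Max: payoffs 3, 10, 4 → best response High.
Mutual best responses: (Medium, Medium).

The unique pure-strategy Nash equilibrium is (Medium, Medium).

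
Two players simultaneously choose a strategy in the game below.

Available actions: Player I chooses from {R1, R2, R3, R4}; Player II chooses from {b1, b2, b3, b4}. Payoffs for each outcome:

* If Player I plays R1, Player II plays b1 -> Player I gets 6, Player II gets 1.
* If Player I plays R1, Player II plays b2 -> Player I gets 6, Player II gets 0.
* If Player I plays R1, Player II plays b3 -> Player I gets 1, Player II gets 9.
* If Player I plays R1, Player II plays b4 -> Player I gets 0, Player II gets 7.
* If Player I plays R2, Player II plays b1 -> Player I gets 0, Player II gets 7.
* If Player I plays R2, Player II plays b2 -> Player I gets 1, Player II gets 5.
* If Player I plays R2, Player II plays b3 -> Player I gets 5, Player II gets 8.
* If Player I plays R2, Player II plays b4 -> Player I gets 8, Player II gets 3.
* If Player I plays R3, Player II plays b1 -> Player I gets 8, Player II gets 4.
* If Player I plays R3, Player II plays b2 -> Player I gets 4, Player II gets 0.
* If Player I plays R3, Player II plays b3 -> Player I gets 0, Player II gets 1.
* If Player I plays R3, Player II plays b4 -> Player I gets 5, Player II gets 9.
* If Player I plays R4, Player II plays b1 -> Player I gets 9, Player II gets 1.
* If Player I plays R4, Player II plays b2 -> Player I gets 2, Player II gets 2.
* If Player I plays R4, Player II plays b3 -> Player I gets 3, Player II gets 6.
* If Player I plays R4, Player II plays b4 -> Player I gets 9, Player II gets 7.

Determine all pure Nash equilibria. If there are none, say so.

The pure Nash equilibria are (R2, b3) and (R4, b4).

For each player, find the best response to each opponent profile; mutual best responses are the pure NE.
Player I against b1: payoffs 6, 0, 8, 9 → best response R4.
Player I against b2: payoffs 6, 1, 4, 2 → best response R1.
Player I against b3: payoffs 1, 5, 0, 3 → best response R2.
Player I against b4: payoffs 0, 8, 5, 9 → best response R4.
Player II against R1: payoffs 1, 0, 9, 7 → best response b3.
Player II against R2: payoffs 7, 5, 8, 3 → best response b3.
Player II against R3: payoffs 4, 0, 1, 9 → best response b4.
Player II against R4: payoffs 1, 2, 6, 7 → best response b4.
Mutual best responses: (R2, b3); (R4, b4).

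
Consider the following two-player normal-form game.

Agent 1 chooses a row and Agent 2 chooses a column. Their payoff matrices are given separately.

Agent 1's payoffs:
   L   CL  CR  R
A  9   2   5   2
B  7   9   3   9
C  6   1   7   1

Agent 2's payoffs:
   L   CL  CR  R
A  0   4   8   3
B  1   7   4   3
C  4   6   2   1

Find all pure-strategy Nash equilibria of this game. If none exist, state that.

(A, L): Agent 2 can switch to CL (0 → 4). Not NE.
(A, CL): Agent 1 can switch to B (2 → 9). Not NE.
(A, CR): Agent 1 can switch to C (5 → 7). Not NE.
(A, R): Agent 1 can switch to B (2 → 9). Not NE.
(B, L): Agent 1 can switch to A (7 → 9). Not NE.
(B, CL): Agent 1 gets 9, best alternative 2; Agent 2 gets 7, best alternative 4. No profitable deviation — NE.
(B, CR): Agent 1 can switch to A (3 → 5). Not NE.
(The remaining 5 profiles each have a profitable deviation by the same check.)

(B, CL)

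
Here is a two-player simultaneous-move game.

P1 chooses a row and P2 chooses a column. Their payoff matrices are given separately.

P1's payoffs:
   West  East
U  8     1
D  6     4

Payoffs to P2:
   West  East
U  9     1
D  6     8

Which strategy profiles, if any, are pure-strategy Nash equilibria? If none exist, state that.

Pure-strategy Nash equilibria: (U, West), (D, East)

P1 against West: payoffs 8, 6 → best response U.
P1 against East: payoffs 1, 4 → best response D.
P2 against U: payoffs 9, 1 → best response West.
P2 against D: payoffs 6, 8 → best response East.
Mutual best responses: (U, West); (D, East).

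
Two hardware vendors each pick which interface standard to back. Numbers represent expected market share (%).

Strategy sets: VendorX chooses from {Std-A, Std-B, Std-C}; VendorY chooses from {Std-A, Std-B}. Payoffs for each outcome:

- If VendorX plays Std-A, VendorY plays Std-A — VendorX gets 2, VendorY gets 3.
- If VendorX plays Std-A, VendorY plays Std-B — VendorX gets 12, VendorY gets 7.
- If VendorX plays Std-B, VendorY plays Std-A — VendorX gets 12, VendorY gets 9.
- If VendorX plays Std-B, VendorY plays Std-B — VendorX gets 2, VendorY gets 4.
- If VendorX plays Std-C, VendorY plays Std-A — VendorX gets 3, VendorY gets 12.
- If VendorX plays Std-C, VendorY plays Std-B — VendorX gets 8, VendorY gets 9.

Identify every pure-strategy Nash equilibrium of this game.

(Std-A, Std-A): VendorX can switch to Std-B (2 → 12). Not NE.
(Std-A, Std-B): VendorX gets 12, best alternative 8; VendorY gets 7, best alternative 3. No profitable deviation — NE.
(Std-B, Std-A): VendorX gets 12, best alternative 3; VendorY gets 9, best alternative 4. No profitable deviation — NE.
(Std-B, Std-B): VendorX can switch to Std-A (2 → 12). Not NE.
(Std-C, Std-A): VendorX can switch to Std-B (3 → 12). Not NE.
(Std-C, Std-B): VendorX can switch to Std-A (8 → 12). Not NE.

Pure-strategy Nash equilibria: (Std-A, Std-B) and (Std-B, Std-A)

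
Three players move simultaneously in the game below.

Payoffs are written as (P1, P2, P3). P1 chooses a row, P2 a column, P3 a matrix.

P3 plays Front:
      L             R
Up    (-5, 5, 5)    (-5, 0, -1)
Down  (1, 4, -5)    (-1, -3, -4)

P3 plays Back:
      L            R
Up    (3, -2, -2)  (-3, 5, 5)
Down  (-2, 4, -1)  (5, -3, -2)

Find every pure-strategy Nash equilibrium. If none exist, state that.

Check each profile: it is a Nash equilibrium iff no player can strictly gain by switching unilaterally.
(Up, L, Front): P1 can switch to Down (-5 → 1). Not NE.
(Up, L, Back): P2 can switch to R (-2 → 5). Not NE.
(Up, R, Front): P1 can switch to Down (-5 → -1). Not NE.
(Up, R, Back): P1 can switch to Down (-3 → 5). Not NE.
(Down, L, Front): P3 can switch to Back (-5 → -1). Not NE.
(Down, L, Back): P1 can switch to Up (-2 → 3). Not NE.
(Down, R, Front): P2 can switch to L (-3 → 4). Not NE.
(Down, R, Back): P2 can switch to L (-3 → 4). Not NE.

This game has no pure Nash equilibrium.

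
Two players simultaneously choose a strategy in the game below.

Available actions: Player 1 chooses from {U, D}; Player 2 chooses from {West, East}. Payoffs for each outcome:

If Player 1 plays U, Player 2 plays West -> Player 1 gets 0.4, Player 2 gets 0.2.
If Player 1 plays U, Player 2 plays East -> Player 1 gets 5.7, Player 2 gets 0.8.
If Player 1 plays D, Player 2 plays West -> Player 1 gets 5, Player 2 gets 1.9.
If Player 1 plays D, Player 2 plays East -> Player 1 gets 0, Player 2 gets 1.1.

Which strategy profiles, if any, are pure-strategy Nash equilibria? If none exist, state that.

Check each profile: it is a Nash equilibrium iff no player can strictly gain by switching unilaterally.
(U, West): Player 1 can switch to D (0.4 → 5). Not NE.
(U, East): Player 1 gets 5.7, best alternative 0; Player 2 gets 0.8, best alternative 0.2. No profitable deviation — NE.
(D, West): Player 1 gets 5, best alternative 0.4; Player 2 gets 1.9, best alternative 1.1. No profitable deviation — NE.
(D, East): Player 1 can switch to U (0 → 5.7). Not NE.

The pure Nash equilibria are (U, East) and (D, West).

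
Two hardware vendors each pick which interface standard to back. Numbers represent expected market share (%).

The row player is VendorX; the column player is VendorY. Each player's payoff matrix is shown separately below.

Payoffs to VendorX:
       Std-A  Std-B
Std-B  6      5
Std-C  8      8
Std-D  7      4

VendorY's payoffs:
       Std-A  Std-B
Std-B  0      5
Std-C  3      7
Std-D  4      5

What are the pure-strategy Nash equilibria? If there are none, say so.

(Std-C, Std-B)

For each strategy profile, look for a profitable unilateral deviation.
(Std-B, Std-A): VendorX can switch to Std-C (6 → 8). Not NE.
(Std-B, Std-B): VendorX can switch to Std-C (5 → 8). Not NE.
(Std-C, Std-A): VendorY can switch to Std-B (3 → 7). Not NE.
(Std-C, Std-B): VendorX gets 8, best alternative 5; VendorY gets 7, best alternative 3. No profitable deviation — NE.
(Std-D, Std-A): VendorX can switch to Std-C (7 → 8). Not NE.
(Std-D, Std-B): VendorX can switch to Std-B (4 → 5). Not NE.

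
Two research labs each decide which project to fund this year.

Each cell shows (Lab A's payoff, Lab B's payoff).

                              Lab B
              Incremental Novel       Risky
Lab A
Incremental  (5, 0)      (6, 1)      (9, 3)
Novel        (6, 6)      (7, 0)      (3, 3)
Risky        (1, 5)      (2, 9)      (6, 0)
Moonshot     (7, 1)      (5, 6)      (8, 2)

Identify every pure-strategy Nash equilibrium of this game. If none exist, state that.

(Incremental, Incremental): Lab A can switch to Novel (5 → 6). Not NE.
(Incremental, Novel): Lab A can switch to Novel (6 → 7). Not NE.
(Incremental, Risky): Lab A gets 9, best alternative 8; Lab B gets 3, best alternative 1. No profitable deviation — NE.
(Novel, Incremental): Lab A can switch to Moonshot (6 → 7). Not NE.
(Novel, Novel): Lab B can switch to Incremental (0 → 6). Not NE.
(Novel, Risky): Lab A can switch to Incremental (3 → 9). Not NE.
(Risky, Incremental): Lab A can switch to Incremental (1 → 5). Not NE.
(Risky, Novel): Lab A can switch to Incremental (2 → 6). Not NE.
(Risky, Risky): Lab A can switch to Incremental (6 → 9). Not NE.
(Moonshot, Incremental): Lab B can switch to Novel (1 → 6). Not NE.
(Moonshot, Novel): Lab A can switch to Incremental (5 → 6). Not NE.
(Moonshot, Risky): Lab A can switch to Incremental (8 → 9). Not NE.

The unique pure-strategy Nash equilibrium is (Incremental, Risky).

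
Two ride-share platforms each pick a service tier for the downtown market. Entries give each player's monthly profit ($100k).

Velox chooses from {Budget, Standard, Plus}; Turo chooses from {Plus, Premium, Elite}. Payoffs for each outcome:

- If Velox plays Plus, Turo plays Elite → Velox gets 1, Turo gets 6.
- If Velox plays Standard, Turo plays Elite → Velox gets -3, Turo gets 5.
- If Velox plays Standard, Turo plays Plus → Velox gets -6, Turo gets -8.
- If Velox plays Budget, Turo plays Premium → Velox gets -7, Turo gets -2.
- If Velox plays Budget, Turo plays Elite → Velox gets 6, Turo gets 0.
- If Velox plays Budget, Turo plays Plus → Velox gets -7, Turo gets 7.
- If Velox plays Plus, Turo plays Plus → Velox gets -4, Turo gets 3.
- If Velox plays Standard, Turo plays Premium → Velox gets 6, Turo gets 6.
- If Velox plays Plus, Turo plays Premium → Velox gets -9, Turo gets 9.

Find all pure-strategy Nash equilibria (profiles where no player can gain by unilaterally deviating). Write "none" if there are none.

Velox against Plus: payoffs -7, -6, -4 → best response Plus.
Velox against Premium: payoffs -7, 6, -9 → best response Standard.
Velox against Elite: payoffs 6, -3, 1 → best response Budget.
Turo against Budget: payoffs 7, -2, 0 → best response Plus.
Turo against Standard: payoffs -8, 6, 5 → best response Premium.
Turo against Plus: payoffs 3, 9, 6 → best response Premium.
Mutual best responses: (Standard, Premium).

(Standard, Premium)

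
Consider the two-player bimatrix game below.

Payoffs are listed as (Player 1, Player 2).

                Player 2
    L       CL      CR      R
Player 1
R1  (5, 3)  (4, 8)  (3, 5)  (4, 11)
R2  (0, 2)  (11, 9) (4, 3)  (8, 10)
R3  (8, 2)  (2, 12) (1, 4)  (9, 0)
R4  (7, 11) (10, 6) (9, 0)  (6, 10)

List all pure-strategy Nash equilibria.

No pure-strategy Nash equilibrium.

Check each profile: it is a Nash equilibrium iff no player can strictly gain by switching unilaterally.
(R1, L): Player 1 can switch to R3 (5 → 8). Not NE.
(R1, CL): Player 1 can switch to R2 (4 → 11). Not NE.
(R1, CR): Player 1 can switch to R2 (3 → 4). Not NE.
(R1, R): Player 1 can switch to R2 (4 → 8). Not NE.
(R2, L): Player 1 can switch to R1 (0 → 5). Not NE.
(R2, CL): Player 2 can switch to R (9 → 10). Not NE.
(R2, CR): Player 1 can switch to R4 (4 → 9). Not NE.
(R2, R): Player 1 can switch to R3 (8 → 9). Not NE.
(The remaining 8 profiles each have a profitable deviation by the same check.)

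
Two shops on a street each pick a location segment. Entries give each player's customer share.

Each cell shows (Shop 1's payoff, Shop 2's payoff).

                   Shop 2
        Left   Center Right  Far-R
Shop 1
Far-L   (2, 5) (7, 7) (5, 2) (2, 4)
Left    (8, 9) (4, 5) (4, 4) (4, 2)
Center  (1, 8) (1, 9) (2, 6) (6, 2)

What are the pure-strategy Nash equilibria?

Shop 1 against Left: payoffs 2, 8, 1 → best response Left.
Shop 1 against Center: payoffs 7, 4, 1 → best response Far-L.
Shop 1 against Right: payoffs 5, 4, 2 → best response Far-L.
Shop 1 against Far-R: payoffs 2, 4, 6 → best response Center.
Shop 2 against Far-L: payoffs 5, 7, 2, 4 → best response Center.
Shop 2 against Left: payoffs 9, 5, 4, 2 → best response Left.
Shop 2 against Center: payoffs 8, 9, 6, 2 → best response Center.
Mutual best responses: (Far-L, Center); (Left, Left).

Pure-strategy Nash equilibria: (Far-L, Center), (Left, Left)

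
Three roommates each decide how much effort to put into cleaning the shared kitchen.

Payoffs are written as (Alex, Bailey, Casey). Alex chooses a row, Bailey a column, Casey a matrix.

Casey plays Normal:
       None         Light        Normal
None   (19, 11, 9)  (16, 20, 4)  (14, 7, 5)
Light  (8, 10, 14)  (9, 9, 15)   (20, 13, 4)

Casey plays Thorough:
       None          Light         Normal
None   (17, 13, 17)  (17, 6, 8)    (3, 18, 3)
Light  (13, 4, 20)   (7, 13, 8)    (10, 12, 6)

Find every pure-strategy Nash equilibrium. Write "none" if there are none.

Alex against (None, Normal): payoffs 19, 8 → best response None.
Alex against (None, Thorough): payoffs 17, 13 → best response None.
Alex against (Light, Normal): payoffs 16, 9 → best response None.
Alex against (Light, Thorough): payoffs 17, 7 → best response None.
Alex against (Normal, Normal): payoffs 14, 20 → best response Light.
Alex against (Normal, Thorough): payoffs 3, 10 → best response Light.
Bailey against (None, Normal): payoffs 11, 20, 7 → best response Light.
Bailey against (None, Thorough): payoffs 13, 6, 18 → best response Normal.
Bailey against (Light, Normal): payoffs 10, 9, 13 → best response Normal.
Bailey against (Light, Thorough): payoffs 4, 13, 12 → best response Light.
Casey against (None, None): payoffs 9, 17 → best response Thorough.
Casey against (None, Light): payoffs 4, 8 → best response Thorough.
Casey against (None, Normal): payoffs 5, 3 → best response Normal.
Casey against (Light, None): payoffs 14, 20 → best response Thorough.
Casey against (Light, Light): payoffs 15, 8 → best response Normal.
Casey against (Light, Normal): payoffs 4, 6 → best response Thorough.
No profile is a mutual best response for all players.

none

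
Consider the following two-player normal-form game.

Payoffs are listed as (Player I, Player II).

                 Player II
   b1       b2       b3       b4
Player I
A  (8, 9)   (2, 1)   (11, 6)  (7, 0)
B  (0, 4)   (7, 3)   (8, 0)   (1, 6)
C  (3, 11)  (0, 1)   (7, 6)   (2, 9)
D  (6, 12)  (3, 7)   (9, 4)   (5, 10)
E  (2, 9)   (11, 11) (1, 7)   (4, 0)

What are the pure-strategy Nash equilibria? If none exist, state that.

The pure Nash equilibria are (A, b1); (E, b2).

Mark each player's best response to every combination of opponents' strategies; a profile where every player is best-responding is a pure Nash equilibrium.
Player I against b1: payoffs 8, 0, 3, 6, 2 → best response A.
Player I against b2: payoffs 2, 7, 0, 3, 11 → best response E.
Player I against b3: payoffs 11, 8, 7, 9, 1 → best response A.
Player I against b4: payoffs 7, 1, 2, 5, 4 → best response A.
Player II against A: payoffs 9, 1, 6, 0 → best response b1.
Player II against B: payoffs 4, 3, 0, 6 → best response b4.
Player II against C: payoffs 11, 1, 6, 9 → best response b1.
Player II against D: payoffs 12, 7, 4, 10 → best response b1.
Player II against E: payoffs 9, 11, 7, 0 → best response b2.
Mutual best responses: (A, b1); (E, b2).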